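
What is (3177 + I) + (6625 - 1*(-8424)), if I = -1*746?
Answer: 17480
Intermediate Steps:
I = -746
(3177 + I) + (6625 - 1*(-8424)) = (3177 - 746) + (6625 - 1*(-8424)) = 2431 + (6625 + 8424) = 2431 + 15049 = 17480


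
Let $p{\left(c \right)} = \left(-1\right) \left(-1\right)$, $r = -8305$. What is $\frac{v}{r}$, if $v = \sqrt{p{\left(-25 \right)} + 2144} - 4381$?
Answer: $\frac{4381}{8305} - \frac{\sqrt{2145}}{8305} \approx 0.52194$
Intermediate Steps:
$p{\left(c \right)} = 1$
$v = -4381 + \sqrt{2145}$ ($v = \sqrt{1 + 2144} - 4381 = \sqrt{2145} - 4381 = -4381 + \sqrt{2145} \approx -4334.7$)
$\frac{v}{r} = \frac{-4381 + \sqrt{2145}}{-8305} = \left(-4381 + \sqrt{2145}\right) \left(- \frac{1}{8305}\right) = \frac{4381}{8305} - \frac{\sqrt{2145}}{8305}$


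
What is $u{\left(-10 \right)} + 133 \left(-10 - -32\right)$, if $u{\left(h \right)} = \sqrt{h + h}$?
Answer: $2926 + 2 i \sqrt{5} \approx 2926.0 + 4.4721 i$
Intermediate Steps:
$u{\left(h \right)} = \sqrt{2} \sqrt{h}$ ($u{\left(h \right)} = \sqrt{2 h} = \sqrt{2} \sqrt{h}$)
$u{\left(-10 \right)} + 133 \left(-10 - -32\right) = \sqrt{2} \sqrt{-10} + 133 \left(-10 - -32\right) = \sqrt{2} i \sqrt{10} + 133 \left(-10 + 32\right) = 2 i \sqrt{5} + 133 \cdot 22 = 2 i \sqrt{5} + 2926 = 2926 + 2 i \sqrt{5}$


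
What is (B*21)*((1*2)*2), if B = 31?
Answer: 2604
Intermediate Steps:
(B*21)*((1*2)*2) = (31*21)*((1*2)*2) = 651*(2*2) = 651*4 = 2604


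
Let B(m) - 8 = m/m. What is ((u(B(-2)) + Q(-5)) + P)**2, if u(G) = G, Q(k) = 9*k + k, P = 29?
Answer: 144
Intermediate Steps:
B(m) = 9 (B(m) = 8 + m/m = 8 + 1 = 9)
Q(k) = 10*k
((u(B(-2)) + Q(-5)) + P)**2 = ((9 + 10*(-5)) + 29)**2 = ((9 - 50) + 29)**2 = (-41 + 29)**2 = (-12)**2 = 144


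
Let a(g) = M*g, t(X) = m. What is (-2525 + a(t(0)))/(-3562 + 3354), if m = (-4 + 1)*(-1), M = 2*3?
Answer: 2507/208 ≈ 12.053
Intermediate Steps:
M = 6
m = 3 (m = -3*(-1) = 3)
t(X) = 3
a(g) = 6*g
(-2525 + a(t(0)))/(-3562 + 3354) = (-2525 + 6*3)/(-3562 + 3354) = (-2525 + 18)/(-208) = -2507*(-1/208) = 2507/208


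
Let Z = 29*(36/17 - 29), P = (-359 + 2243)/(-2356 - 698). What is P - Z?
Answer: 6740439/8653 ≈ 778.97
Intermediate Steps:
P = -314/509 (P = 1884/(-3054) = 1884*(-1/3054) = -314/509 ≈ -0.61690)
Z = -13253/17 (Z = 29*(36*(1/17) - 29) = 29*(36/17 - 29) = 29*(-457/17) = -13253/17 ≈ -779.59)
P - Z = -314/509 - 1*(-13253/17) = -314/509 + 13253/17 = 6740439/8653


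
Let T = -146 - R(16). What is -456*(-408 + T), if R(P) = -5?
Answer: 250344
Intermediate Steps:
T = -141 (T = -146 - 1*(-5) = -146 + 5 = -141)
-456*(-408 + T) = -456*(-408 - 141) = -456*(-549) = 250344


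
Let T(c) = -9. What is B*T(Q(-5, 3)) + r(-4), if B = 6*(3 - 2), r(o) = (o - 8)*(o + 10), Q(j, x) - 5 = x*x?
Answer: -126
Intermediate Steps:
Q(j, x) = 5 + x**2 (Q(j, x) = 5 + x*x = 5 + x**2)
r(o) = (-8 + o)*(10 + o)
B = 6 (B = 6*1 = 6)
B*T(Q(-5, 3)) + r(-4) = 6*(-9) + (-80 + (-4)**2 + 2*(-4)) = -54 + (-80 + 16 - 8) = -54 - 72 = -126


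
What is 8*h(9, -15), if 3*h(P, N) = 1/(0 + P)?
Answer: 8/27 ≈ 0.29630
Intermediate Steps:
h(P, N) = 1/(3*P) (h(P, N) = 1/(3*(0 + P)) = 1/(3*P))
8*h(9, -15) = 8*((⅓)/9) = 8*((⅓)*(⅑)) = 8*(1/27) = 8/27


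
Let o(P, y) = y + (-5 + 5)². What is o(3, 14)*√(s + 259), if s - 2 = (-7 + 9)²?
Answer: 14*√265 ≈ 227.90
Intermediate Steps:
s = 6 (s = 2 + (-7 + 9)² = 2 + 2² = 2 + 4 = 6)
o(P, y) = y (o(P, y) = y + 0² = y + 0 = y)
o(3, 14)*√(s + 259) = 14*√(6 + 259) = 14*√265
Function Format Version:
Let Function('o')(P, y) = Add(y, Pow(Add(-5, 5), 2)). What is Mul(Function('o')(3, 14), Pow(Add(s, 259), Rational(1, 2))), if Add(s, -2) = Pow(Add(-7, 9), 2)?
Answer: Mul(14, Pow(265, Rational(1, 2))) ≈ 227.90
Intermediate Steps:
s = 6 (s = Add(2, Pow(Add(-7, 9), 2)) = Add(2, Pow(2, 2)) = Add(2, 4) = 6)
Function('o')(P, y) = y (Function('o')(P, y) = Add(y, Pow(0, 2)) = Add(y, 0) = y)
Mul(Function('o')(3, 14), Pow(Add(s, 259), Rational(1, 2))) = Mul(14, Pow(Add(6, 259), Rational(1, 2))) = Mul(14, Pow(265, Rational(1, 2)))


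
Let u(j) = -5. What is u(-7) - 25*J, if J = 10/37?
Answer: -435/37 ≈ -11.757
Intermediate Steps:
J = 10/37 (J = 10*(1/37) = 10/37 ≈ 0.27027)
u(-7) - 25*J = -5 - 25*10/37 = -5 - 250/37 = -435/37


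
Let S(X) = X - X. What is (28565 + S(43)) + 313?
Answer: 28878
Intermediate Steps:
S(X) = 0
(28565 + S(43)) + 313 = (28565 + 0) + 313 = 28565 + 313 = 28878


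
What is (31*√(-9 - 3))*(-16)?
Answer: -992*I*√3 ≈ -1718.2*I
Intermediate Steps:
(31*√(-9 - 3))*(-16) = (31*√(-12))*(-16) = (31*(2*I*√3))*(-16) = (62*I*√3)*(-16) = -992*I*√3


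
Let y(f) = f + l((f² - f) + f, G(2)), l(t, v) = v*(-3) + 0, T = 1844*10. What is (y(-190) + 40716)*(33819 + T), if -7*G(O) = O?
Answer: 14825251192/7 ≈ 2.1179e+9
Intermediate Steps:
G(O) = -O/7
T = 18440
l(t, v) = -3*v (l(t, v) = -3*v + 0 = -3*v)
y(f) = 6/7 + f (y(f) = f - (-3)*2/7 = f - 3*(-2/7) = f + 6/7 = 6/7 + f)
(y(-190) + 40716)*(33819 + T) = ((6/7 - 190) + 40716)*(33819 + 18440) = (-1324/7 + 40716)*52259 = (283688/7)*52259 = 14825251192/7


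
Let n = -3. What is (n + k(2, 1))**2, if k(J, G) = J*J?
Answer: 1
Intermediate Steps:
k(J, G) = J**2
(n + k(2, 1))**2 = (-3 + 2**2)**2 = (-3 + 4)**2 = 1**2 = 1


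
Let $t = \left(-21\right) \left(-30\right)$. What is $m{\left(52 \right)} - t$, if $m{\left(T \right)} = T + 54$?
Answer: $-524$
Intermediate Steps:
$t = 630$
$m{\left(T \right)} = 54 + T$
$m{\left(52 \right)} - t = \left(54 + 52\right) - 630 = 106 - 630 = -524$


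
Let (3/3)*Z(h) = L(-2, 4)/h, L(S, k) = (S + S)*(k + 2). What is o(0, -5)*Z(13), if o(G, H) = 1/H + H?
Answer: 48/5 ≈ 9.6000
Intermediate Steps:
L(S, k) = 2*S*(2 + k) (L(S, k) = (2*S)*(2 + k) = 2*S*(2 + k))
Z(h) = -24/h (Z(h) = (2*(-2)*(2 + 4))/h = (2*(-2)*6)/h = -24/h)
o(G, H) = H + 1/H (o(G, H) = 1/H + H = H + 1/H)
o(0, -5)*Z(13) = (-5 + 1/(-5))*(-24/13) = (-5 - ⅕)*(-24*1/13) = -26/5*(-24/13) = 48/5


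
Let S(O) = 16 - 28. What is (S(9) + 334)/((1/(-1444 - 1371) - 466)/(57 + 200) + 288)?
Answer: 33278930/29577607 ≈ 1.1251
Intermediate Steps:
S(O) = -12
(S(9) + 334)/((1/(-1444 - 1371) - 466)/(57 + 200) + 288) = (-12 + 334)/((1/(-1444 - 1371) - 466)/(57 + 200) + 288) = 322/((1/(-2815) - 466)/257 + 288) = 322/((-1/2815 - 466)*(1/257) + 288) = 322/(-1311791/2815*1/257 + 288) = 322/(-1311791/723455 + 288) = 322/(207043249/723455) = 322*(723455/207043249) = 33278930/29577607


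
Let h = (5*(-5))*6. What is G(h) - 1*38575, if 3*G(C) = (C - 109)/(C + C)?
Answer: -34717241/900 ≈ -38575.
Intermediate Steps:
h = -150 (h = -25*6 = -150)
G(C) = (-109 + C)/(6*C) (G(C) = ((C - 109)/(C + C))/3 = ((-109 + C)/((2*C)))/3 = ((-109 + C)*(1/(2*C)))/3 = ((-109 + C)/(2*C))/3 = (-109 + C)/(6*C))
G(h) - 1*38575 = (⅙)*(-109 - 150)/(-150) - 1*38575 = (⅙)*(-1/150)*(-259) - 38575 = 259/900 - 38575 = -34717241/900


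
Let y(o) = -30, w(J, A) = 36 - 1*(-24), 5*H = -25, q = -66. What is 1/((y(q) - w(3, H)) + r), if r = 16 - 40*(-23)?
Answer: 1/846 ≈ 0.0011820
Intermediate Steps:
H = -5 (H = (⅕)*(-25) = -5)
w(J, A) = 60 (w(J, A) = 36 + 24 = 60)
r = 936 (r = 16 + 920 = 936)
1/((y(q) - w(3, H)) + r) = 1/((-30 - 1*60) + 936) = 1/((-30 - 60) + 936) = 1/(-90 + 936) = 1/846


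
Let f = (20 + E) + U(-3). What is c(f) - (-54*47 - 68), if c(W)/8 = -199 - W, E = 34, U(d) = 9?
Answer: 510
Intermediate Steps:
f = 63 (f = (20 + 34) + 9 = 54 + 9 = 63)
c(W) = -1592 - 8*W (c(W) = 8*(-199 - W) = -1592 - 8*W)
c(f) - (-54*47 - 68) = (-1592 - 8*63) - (-54*47 - 68) = (-1592 - 504) - (-2538 - 68) = -2096 - 1*(-2606) = -2096 + 2606 = 510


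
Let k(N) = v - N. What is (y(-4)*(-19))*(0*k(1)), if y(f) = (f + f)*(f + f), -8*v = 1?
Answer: 0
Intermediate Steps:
v = -1/8 (v = -1/8*1 = -1/8 ≈ -0.12500)
y(f) = 4*f**2 (y(f) = (2*f)*(2*f) = 4*f**2)
k(N) = -1/8 - N
(y(-4)*(-19))*(0*k(1)) = ((4*(-4)**2)*(-19))*(0*(-1/8 - 1*1)) = ((4*16)*(-19))*(0*(-1/8 - 1)) = (64*(-19))*(0*(-9/8)) = -1216*0 = 0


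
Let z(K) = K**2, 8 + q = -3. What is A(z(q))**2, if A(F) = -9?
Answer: 81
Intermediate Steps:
q = -11 (q = -8 - 3 = -11)
A(z(q))**2 = (-9)**2 = 81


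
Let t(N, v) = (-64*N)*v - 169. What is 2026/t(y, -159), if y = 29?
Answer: 2026/294935 ≈ 0.0068693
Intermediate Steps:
t(N, v) = -169 - 64*N*v (t(N, v) = -64*N*v - 169 = -169 - 64*N*v)
2026/t(y, -159) = 2026/(-169 - 64*29*(-159)) = 2026/(-169 + 295104) = 2026/294935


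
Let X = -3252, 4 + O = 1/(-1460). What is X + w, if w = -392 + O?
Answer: -5326081/1460 ≈ -3648.0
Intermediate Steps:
O = -5841/1460 (O = -4 + 1/(-1460) = -4 - 1/1460 = -5841/1460 ≈ -4.0007)
w = -578161/1460 (w = -392 - 5841/1460 = -578161/1460 ≈ -396.00)
X + w = -3252 - 578161/1460 = -5326081/1460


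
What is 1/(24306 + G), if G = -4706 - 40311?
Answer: -1/20711 ≈ -4.8284e-5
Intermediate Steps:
G = -45017
1/(24306 + G) = 1/(24306 - 45017) = 1/(-20711) = -1/20711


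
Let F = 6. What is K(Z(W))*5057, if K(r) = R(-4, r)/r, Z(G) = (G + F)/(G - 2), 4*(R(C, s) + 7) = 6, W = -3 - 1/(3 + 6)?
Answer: 98417/2 ≈ 49209.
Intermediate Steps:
W = -28/9 (W = -3 - 1/9 = -28/9 ≈ -3.1111)
R(C, s) = -11/2 (R(C, s) = -7 + (1/4)*6 = -7 + 3/2 = -11/2)
Z(G) = (6 + G)/(-2 + G) (Z(G) = (G + 6)/(G - 2) = (6 + G)/(-2 + G))
K(r) = -11/(2*r)
K(Z(W))*5057 = -11*(-2 - 28/9)/(6 - 28/9)/2*5057 = -11/(2*((26/9)/(-46/9)))*5057 = -11/(2*((-9/46*26/9)))*5057 = -11/(2*(-13/23))*5057 = -11/2*(-23/13)*5057 = (253/26)*5057 = 98417/2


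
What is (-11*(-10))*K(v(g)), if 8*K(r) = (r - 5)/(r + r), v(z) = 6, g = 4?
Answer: 55/48 ≈ 1.1458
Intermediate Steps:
K(r) = (-5 + r)/(16*r) (K(r) = ((r - 5)/(r + r))/8 = ((-5 + r)/((2*r)))/8 = ((-5 + r)*(1/(2*r)))/8 = ((-5 + r)/(2*r))/8 = (-5 + r)/(16*r))
(-11*(-10))*K(v(g)) = (-11*(-10))*((1/16)*(-5 + 6)/6) = 110*((1/16)*(1/6)*1) = 110*(1/96) = 55/48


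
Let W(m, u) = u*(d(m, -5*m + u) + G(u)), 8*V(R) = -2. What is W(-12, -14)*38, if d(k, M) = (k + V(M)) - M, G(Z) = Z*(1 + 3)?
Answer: 60781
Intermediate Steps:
V(R) = -1/4 (V(R) = (1/8)*(-2) = -1/4)
G(Z) = 4*Z (G(Z) = Z*4 = 4*Z)
d(k, M) = -1/4 + k - M (d(k, M) = (k - 1/4) - M = (-1/4 + k) - M = -1/4 + k - M)
W(m, u) = u*(-1/4 + 3*u + 6*m) (W(m, u) = u*((-1/4 + m - (-5*m + u)) + 4*u) = u*((-1/4 + m - (u - 5*m)) + 4*u) = u*((-1/4 + m + (-u + 5*m)) + 4*u) = u*((-1/4 - u + 6*m) + 4*u) = u*(-1/4 + 3*u + 6*m))
W(-12, -14)*38 = ((1/4)*(-14)*(-1 + 12*(-14) + 24*(-12)))*38 = ((1/4)*(-14)*(-1 - 168 - 288))*38 = ((1/4)*(-14)*(-457))*38 = (3199/2)*38 = 60781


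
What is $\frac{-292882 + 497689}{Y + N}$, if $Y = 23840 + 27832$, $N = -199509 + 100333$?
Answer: $- \frac{204807}{47504} \approx -4.3114$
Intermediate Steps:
$N = -99176$
$Y = 51672$
$\frac{-292882 + 497689}{Y + N} = \frac{-292882 + 497689}{51672 - 99176} = \frac{204807}{-47504} = 204807 \left(- \frac{1}{47504}\right) = - \frac{204807}{47504}$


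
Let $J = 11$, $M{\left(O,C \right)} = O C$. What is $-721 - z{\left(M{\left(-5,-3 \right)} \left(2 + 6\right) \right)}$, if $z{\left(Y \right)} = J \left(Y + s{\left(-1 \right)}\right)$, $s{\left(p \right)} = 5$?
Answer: $-2096$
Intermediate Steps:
$M{\left(O,C \right)} = C O$
$z{\left(Y \right)} = 55 + 11 Y$ ($z{\left(Y \right)} = 11 \left(Y + 5\right) = 11 \left(5 + Y\right) = 55 + 11 Y$)
$-721 - z{\left(M{\left(-5,-3 \right)} \left(2 + 6\right) \right)} = -721 - \left(55 + 11 \left(-3\right) \left(-5\right) \left(2 + 6\right)\right) = -721 - \left(55 + 11 \cdot 15 \cdot 8\right) = -721 - \left(55 + 11 \cdot 120\right) = -721 - \left(55 + 1320\right) = -721 - 1375 = -2096$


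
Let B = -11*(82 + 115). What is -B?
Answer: 2167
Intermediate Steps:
B = -2167 (B = -11*197 = -2167)
-B = -1*(-2167) = 2167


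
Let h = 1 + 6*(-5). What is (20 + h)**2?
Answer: 81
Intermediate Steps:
h = -29 (h = 1 - 30 = -29)
(20 + h)**2 = (20 - 29)**2 = (-9)**2 = 81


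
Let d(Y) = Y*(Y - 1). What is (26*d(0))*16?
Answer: 0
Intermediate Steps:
d(Y) = Y*(-1 + Y)
(26*d(0))*16 = (26*(0*(-1 + 0)))*16 = (26*(0*(-1)))*16 = (26*0)*16 = 0*16 = 0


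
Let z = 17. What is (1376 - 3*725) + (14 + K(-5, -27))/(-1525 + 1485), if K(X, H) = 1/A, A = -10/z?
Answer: -319723/400 ≈ -799.31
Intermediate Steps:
A = -10/17 ≈ -0.58823
K(X, H) = -17/10 (K(X, H) = 1/(-10/17) = -17/10)
(1376 - 3*725) + (14 + K(-5, -27))/(-1525 + 1485) = (1376 - 3*725) + (14 - 17/10)/(-1525 + 1485) = (1376 - 2175) + (123/10)/(-40) = -799 + (123/10)*(-1/40) = -799 - 123/400 = -319723/400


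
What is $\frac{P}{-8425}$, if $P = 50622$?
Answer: $- \frac{50622}{8425} \approx -6.0085$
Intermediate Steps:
$\frac{P}{-8425} = \frac{50622}{-8425} = 50622 \left(- \frac{1}{8425}\right) = - \frac{50622}{8425}$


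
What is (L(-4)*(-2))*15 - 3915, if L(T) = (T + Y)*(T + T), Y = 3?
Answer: -4155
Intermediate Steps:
L(T) = 2*T*(3 + T) (L(T) = (T + 3)*(T + T) = (3 + T)*(2*T) = 2*T*(3 + T))
(L(-4)*(-2))*15 - 3915 = ((2*(-4)*(3 - 4))*(-2))*15 - 3915 = ((2*(-4)*(-1))*(-2))*15 - 3915 = (8*(-2))*15 - 3915 = -16*15 - 3915 = -240 - 3915 = -4155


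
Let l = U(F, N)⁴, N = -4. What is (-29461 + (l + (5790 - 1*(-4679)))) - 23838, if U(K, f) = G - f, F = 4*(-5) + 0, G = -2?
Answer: -42814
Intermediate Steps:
F = -20 (F = -20 + 0 = -20)
U(K, f) = -2 - f
l = 16 (l = (-2 - 1*(-4))⁴ = (-2 + 4)⁴ = 2⁴ = 16)
(-29461 + (l + (5790 - 1*(-4679)))) - 23838 = (-29461 + (16 + (5790 - 1*(-4679)))) - 23838 = (-29461 + (16 + (5790 + 4679))) - 23838 = (-29461 + (16 + 10469)) - 23838 = (-29461 + 10485) - 23838 = -18976 - 23838 = -42814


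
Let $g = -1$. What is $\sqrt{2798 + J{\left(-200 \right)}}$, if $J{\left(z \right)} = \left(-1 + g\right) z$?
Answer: $\sqrt{3198} \approx 56.551$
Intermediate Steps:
$J{\left(z \right)} = - 2 z$ ($J{\left(z \right)} = \left(-1 - 1\right) z = - 2 z$)
$\sqrt{2798 + J{\left(-200 \right)}} = \sqrt{2798 - -400} = \sqrt{2798 + 400} = \sqrt{3198}$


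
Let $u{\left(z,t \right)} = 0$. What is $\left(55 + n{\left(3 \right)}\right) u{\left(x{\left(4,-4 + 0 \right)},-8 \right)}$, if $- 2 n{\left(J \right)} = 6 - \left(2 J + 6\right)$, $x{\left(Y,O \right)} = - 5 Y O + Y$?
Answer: $0$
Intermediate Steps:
$x{\left(Y,O \right)} = Y - 5 O Y$ ($x{\left(Y,O \right)} = - 5 O Y + Y = Y - 5 O Y$)
$n{\left(J \right)} = J$ ($n{\left(J \right)} = - \frac{6 - \left(2 J + 6\right)}{2} = - \frac{6 - \left(6 + 2 J\right)}{2} = - \frac{\left(-2\right) J}{2} = J$)
$\left(55 + n{\left(3 \right)}\right) u{\left(x{\left(4,-4 + 0 \right)},-8 \right)} = \left(55 + 3\right) 0 = 58 \cdot 0 = 0$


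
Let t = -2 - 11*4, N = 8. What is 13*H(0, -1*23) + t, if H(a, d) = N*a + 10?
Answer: 84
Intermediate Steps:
H(a, d) = 10 + 8*a (H(a, d) = 8*a + 10 = 10 + 8*a)
t = -46 (t = -2 - 1*44 = -2 - 44 = -46)
13*H(0, -1*23) + t = 13*(10 + 8*0) - 46 = 13*(10 + 0) - 46 = 13*10 - 46 = 130 - 46 = 84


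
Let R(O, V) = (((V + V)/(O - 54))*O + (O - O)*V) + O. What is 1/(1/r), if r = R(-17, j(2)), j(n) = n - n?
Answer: -17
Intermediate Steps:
j(n) = 0
R(O, V) = O + 2*O*V/(-54 + O) (R(O, V) = (((2*V)/(-54 + O))*O + 0*V) + O = ((2*V/(-54 + O))*O + 0) + O = (2*O*V/(-54 + O) + 0) + O = 2*O*V/(-54 + O) + O = O + 2*O*V/(-54 + O))
r = -17 (r = -17*(-54 - 17 + 2*0)/(-54 - 17) = -17*(-54 - 17 + 0)/(-71) = -17*(-1/71)*(-71) = -17)
1/(1/r) = 1/(1/(-17)) = 1/(-1/17) = -17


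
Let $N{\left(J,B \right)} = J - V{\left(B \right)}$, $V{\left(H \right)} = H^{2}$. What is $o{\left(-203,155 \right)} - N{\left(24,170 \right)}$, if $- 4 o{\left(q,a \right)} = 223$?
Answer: $\frac{115281}{4} \approx 28820.0$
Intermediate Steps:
$o{\left(q,a \right)} = - \frac{223}{4}$ ($o{\left(q,a \right)} = \left(- \frac{1}{4}\right) 223 = - \frac{223}{4}$)
$N{\left(J,B \right)} = J - B^{2}$
$o{\left(-203,155 \right)} - N{\left(24,170 \right)} = - \frac{223}{4} - \left(24 - 170^{2}\right) = - \frac{223}{4} - \left(24 - 28900\right) = - \frac{223}{4} - -28876 = - \frac{223}{4} + 28876 = \frac{115281}{4}$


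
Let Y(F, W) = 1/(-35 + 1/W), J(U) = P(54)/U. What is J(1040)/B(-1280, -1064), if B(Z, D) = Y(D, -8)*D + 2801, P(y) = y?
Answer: 7587/413708360 ≈ 1.8339e-5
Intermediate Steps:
J(U) = 54/U
B(Z, D) = 2801 - 8*D/281 (B(Z, D) = (-1*(-8)/(-1 + 35*(-8)))*D + 2801 = (-1*(-8)/(-1 - 280))*D + 2801 = (-1*(-8)/(-281))*D + 2801 = (-1*(-8)*(-1/281))*D + 2801 = -8*D/281 + 2801 = 2801 - 8*D/281)
J(1040)/B(-1280, -1064) = (54/1040)/(2801 - 8/281*(-1064)) = (54*(1/1040))/(2801 + 8512/281) = 27/(520*(795593/281)) = (27/520)*(281/795593) = 7587/413708360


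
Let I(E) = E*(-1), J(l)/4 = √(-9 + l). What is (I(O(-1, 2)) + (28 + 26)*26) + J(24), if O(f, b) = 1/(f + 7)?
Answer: 8423/6 + 4*√15 ≈ 1419.3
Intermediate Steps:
O(f, b) = 1/(7 + f)
J(l) = 4*√(-9 + l)
I(E) = -E
(I(O(-1, 2)) + (28 + 26)*26) + J(24) = (-1/(7 - 1) + (28 + 26)*26) + 4*√(-9 + 24) = (-1/6 + 54*26) + 4*√15 = (-1*⅙ + 1404) + 4*√15 = (-⅙ + 1404) + 4*√15 = 8423/6 + 4*√15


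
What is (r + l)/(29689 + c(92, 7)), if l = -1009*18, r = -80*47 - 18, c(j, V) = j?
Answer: -21940/29781 ≈ -0.73671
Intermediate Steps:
r = -3778 (r = -3760 - 18 = -3778)
l = -18162
(r + l)/(29689 + c(92, 7)) = (-3778 - 18162)/(29689 + 92) = -21940/29781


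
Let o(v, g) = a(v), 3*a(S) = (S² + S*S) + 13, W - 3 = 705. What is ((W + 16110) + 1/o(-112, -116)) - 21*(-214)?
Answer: 178317505/8367 ≈ 21312.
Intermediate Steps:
W = 708 (W = 3 + 705 = 708)
a(S) = 13/3 + 2*S²/3 (a(S) = ((S² + S*S) + 13)/3 = ((S² + S²) + 13)/3 = (2*S² + 13)/3 = (13 + 2*S²)/3 = 13/3 + 2*S²/3)
o(v, g) = 13/3 + 2*v²/3
((W + 16110) + 1/o(-112, -116)) - 21*(-214) = ((708 + 16110) + 1/(13/3 + (⅔)*(-112)²)) - 21*(-214) = (16818 + 1/(13/3 + (⅔)*12544)) + 4494 = (16818 + 1/(13/3 + 25088/3)) + 4494 = (16818 + 1/8367) + 4494 = 140716207/8367 + 4494 = 178317505/8367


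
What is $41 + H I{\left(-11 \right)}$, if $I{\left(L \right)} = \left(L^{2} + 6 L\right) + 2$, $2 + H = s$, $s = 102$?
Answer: $5741$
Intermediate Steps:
$H = 100$ ($H = -2 + 102 = 100$)
$I{\left(L \right)} = 2 + L^{2} + 6 L$
$41 + H I{\left(-11 \right)} = 41 + 100 \left(2 + \left(-11\right)^{2} + 6 \left(-11\right)\right) = 41 + 100 \left(2 + 121 - 66\right) = 41 + 100 \cdot 57 = 41 + 5700 = 5741$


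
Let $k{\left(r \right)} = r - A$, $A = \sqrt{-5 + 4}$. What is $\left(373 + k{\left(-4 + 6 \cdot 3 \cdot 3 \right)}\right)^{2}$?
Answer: $\left(423 - i\right)^{2} \approx 1.7893 \cdot 10^{5} - 846.0 i$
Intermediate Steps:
$A = i$ ($A = \sqrt{-1} = i \approx 1.0 i$)
$k{\left(r \right)} = r - i$
$\left(373 + k{\left(-4 + 6 \cdot 3 \cdot 3 \right)}\right)^{2} = \left(373 - \left(4 + i - 18 \cdot 3\right)\right)^{2} = \left(373 + \left(\left(-4 + 6 \cdot 9\right) - i\right)\right)^{2} = \left(373 + \left(\left(-4 + 54\right) - i\right)\right)^{2} = \left(373 + \left(50 - i\right)\right)^{2} = \left(423 - i\right)^{2}$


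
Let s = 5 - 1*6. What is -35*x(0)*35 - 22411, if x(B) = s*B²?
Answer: -22411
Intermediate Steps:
s = -1 (s = 5 - 6 = -1)
x(B) = -B²
-35*x(0)*35 - 22411 = -(-35)*0²*35 - 22411 = -(-35)*0*35 - 22411 = -35*0*35 - 22411 = 0*35 - 22411 = 0 - 22411 = -22411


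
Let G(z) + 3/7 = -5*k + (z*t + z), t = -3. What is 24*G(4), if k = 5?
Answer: -5616/7 ≈ -802.29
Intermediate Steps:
G(z) = -178/7 - 2*z (G(z) = -3/7 + (-5*5 + (z*(-3) + z)) = -3/7 + (-25 + (-3*z + z)) = -3/7 + (-25 - 2*z) = -178/7 - 2*z)
24*G(4) = 24*(-178/7 - 2*4) = 24*(-178/7 - 8) = 24*(-234/7) = -5616/7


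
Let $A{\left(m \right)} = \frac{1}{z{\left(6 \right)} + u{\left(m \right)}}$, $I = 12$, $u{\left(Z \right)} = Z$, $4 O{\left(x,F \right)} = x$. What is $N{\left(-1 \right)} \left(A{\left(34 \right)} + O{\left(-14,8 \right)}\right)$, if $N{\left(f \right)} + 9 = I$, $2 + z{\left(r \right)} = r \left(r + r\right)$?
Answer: $- \frac{1089}{104} \approx -10.471$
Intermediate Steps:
$O{\left(x,F \right)} = \frac{x}{4}$
$z{\left(r \right)} = -2 + 2 r^{2}$ ($z{\left(r \right)} = -2 + r \left(r + r\right) = -2 + r 2 r = -2 + 2 r^{2}$)
$A{\left(m \right)} = \frac{1}{70 + m}$ ($A{\left(m \right)} = \frac{1}{\left(-2 + 2 \cdot 6^{2}\right) + m} = \frac{1}{\left(-2 + 2 \cdot 36\right) + m} = \frac{1}{\left(-2 + 72\right) + m} = \frac{1}{70 + m}$)
$N{\left(f \right)} = 3$ ($N{\left(f \right)} = -9 + 12 = 3$)
$N{\left(-1 \right)} \left(A{\left(34 \right)} + O{\left(-14,8 \right)}\right) = 3 \left(\frac{1}{70 + 34} + \frac{1}{4} \left(-14\right)\right) = 3 \left(\frac{1}{104} - \frac{7}{2}\right) = 3 \left(- \frac{363}{104}\right) = - \frac{1089}{104}$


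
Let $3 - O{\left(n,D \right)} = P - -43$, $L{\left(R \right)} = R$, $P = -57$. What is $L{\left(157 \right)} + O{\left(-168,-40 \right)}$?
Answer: $174$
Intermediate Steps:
$O{\left(n,D \right)} = 17$ ($O{\left(n,D \right)} = 3 - \left(-57 - -43\right) = 3 - \left(-57 + 43\right) = 3 - -14 = 3 + 14 = 17$)
$L{\left(157 \right)} + O{\left(-168,-40 \right)} = 157 + 17 = 174$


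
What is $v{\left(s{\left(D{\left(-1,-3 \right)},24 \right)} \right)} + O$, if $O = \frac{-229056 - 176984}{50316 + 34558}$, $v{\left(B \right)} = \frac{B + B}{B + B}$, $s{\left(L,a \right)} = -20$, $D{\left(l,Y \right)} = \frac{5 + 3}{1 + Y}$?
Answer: $- \frac{160583}{42437} \approx -3.784$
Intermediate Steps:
$D{\left(l,Y \right)} = \frac{8}{1 + Y}$
$v{\left(B \right)} = 1$ ($v{\left(B \right)} = \frac{2 B}{2 B} = 2 B \frac{1}{2 B} = 1$)
$O = - \frac{203020}{42437}$ ($O = - \frac{406040}{84874} = \left(-406040\right) \frac{1}{84874} = - \frac{203020}{42437} \approx -4.784$)
$v{\left(s{\left(D{\left(-1,-3 \right)},24 \right)} \right)} + O = 1 - \frac{203020}{42437} = - \frac{160583}{42437}$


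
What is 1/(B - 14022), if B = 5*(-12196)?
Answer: -1/75002 ≈ -1.3333e-5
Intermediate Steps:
B = -60980
1/(B - 14022) = 1/(-60980 - 14022) = 1/(-75002) = -1/75002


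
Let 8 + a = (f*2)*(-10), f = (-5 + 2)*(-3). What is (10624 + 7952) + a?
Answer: 18388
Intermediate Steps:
f = 9 (f = -3*(-3) = 9)
a = -188 (a = -8 + (9*2)*(-10) = -8 + 18*(-10) = -8 - 180 = -188)
(10624 + 7952) + a = (10624 + 7952) - 188 = 18576 - 188 = 18388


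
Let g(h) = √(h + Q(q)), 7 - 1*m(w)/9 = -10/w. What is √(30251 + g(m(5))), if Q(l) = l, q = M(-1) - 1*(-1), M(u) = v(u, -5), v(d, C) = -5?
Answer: √(30251 + √77) ≈ 173.95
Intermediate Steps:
M(u) = -5
m(w) = 63 + 90/w (m(w) = 63 - (-90)/w = 63 + 90/w)
q = -4 (q = -5 - 1*(-1) = -5 + 1 = -4)
g(h) = √(-4 + h) (g(h) = √(h - 4) = √(-4 + h))
√(30251 + g(m(5))) = √(30251 + √(-4 + (63 + 90/5))) = √(30251 + √(-4 + (63 + 90*(⅕)))) = √(30251 + √(-4 + (63 + 18))) = √(30251 + √(-4 + 81)) = √(30251 + √77)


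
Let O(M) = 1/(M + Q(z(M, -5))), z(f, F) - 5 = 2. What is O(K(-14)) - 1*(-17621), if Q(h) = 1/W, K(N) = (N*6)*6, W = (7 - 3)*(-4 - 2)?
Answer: 213161213/12097 ≈ 17621.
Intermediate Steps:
z(f, F) = 7 (z(f, F) = 5 + 2 = 7)
W = -24 (W = 4*(-6) = -24)
K(N) = 36*N (K(N) = (6*N)*6 = 36*N)
Q(h) = -1/24 (Q(h) = 1/(-24) = -1/24)
O(M) = 1/(-1/24 + M) (O(M) = 1/(M - 1/24) = 1/(-1/24 + M))
O(K(-14)) - 1*(-17621) = 24/(-1 + 24*(36*(-14))) - 1*(-17621) = 24/(-1 + 24*(-504)) + 17621 = 24/(-1 - 12096) + 17621 = 24/(-12097) + 17621 = 24*(-1/12097) + 17621 = -24/12097 + 17621 = 213161213/12097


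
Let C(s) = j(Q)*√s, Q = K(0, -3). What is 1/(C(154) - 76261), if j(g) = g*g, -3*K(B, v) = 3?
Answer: -76261/5815739967 - √154/5815739967 ≈ -1.3115e-5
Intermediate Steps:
K(B, v) = -1 (K(B, v) = -⅓*3 = -1)
Q = -1
j(g) = g²
C(s) = √s (C(s) = (-1)²*√s = 1*√s = √s)
1/(C(154) - 76261) = 1/(√154 - 76261) = 1/(-76261 + √154)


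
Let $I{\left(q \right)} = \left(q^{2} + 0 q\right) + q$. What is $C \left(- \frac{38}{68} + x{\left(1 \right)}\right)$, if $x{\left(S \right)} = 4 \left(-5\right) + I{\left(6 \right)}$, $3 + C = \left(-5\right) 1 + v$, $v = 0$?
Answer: $- \frac{2916}{17} \approx -171.53$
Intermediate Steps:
$C = -8$ ($C = -3 + \left(\left(-5\right) 1 + 0\right) = -3 + \left(-5 + 0\right) = -3 - 5 = -8$)
$I{\left(q \right)} = q + q^{2}$ ($I{\left(q \right)} = \left(q^{2} + 0\right) + q = q^{2} + q = q + q^{2}$)
$x{\left(S \right)} = 22$ ($x{\left(S \right)} = 4 \left(-5\right) + 6 \left(1 + 6\right) = -20 + 6 \cdot 7 = -20 + 42 = 22$)
$C \left(- \frac{38}{68} + x{\left(1 \right)}\right) = - 8 \left(- \frac{38}{68} + 22\right) = - 8 \left(\left(-38\right) \frac{1}{68} + 22\right) = - 8 \left(- \frac{19}{34} + 22\right) = \left(-8\right) \frac{729}{34} = - \frac{2916}{17}$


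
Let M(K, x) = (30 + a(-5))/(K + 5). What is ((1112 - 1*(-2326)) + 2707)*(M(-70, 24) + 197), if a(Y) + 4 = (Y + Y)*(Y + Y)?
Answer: 15582491/13 ≈ 1.1987e+6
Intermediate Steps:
a(Y) = -4 + 4*Y² (a(Y) = -4 + (Y + Y)*(Y + Y) = -4 + (2*Y)*(2*Y) = -4 + 4*Y²)
M(K, x) = 126/(5 + K) (M(K, x) = (30 + (-4 + 4*(-5)²))/(K + 5) = (30 + (-4 + 4*25))/(5 + K) = (30 + (-4 + 100))/(5 + K) = (30 + 96)/(5 + K) = 126/(5 + K))
((1112 - 1*(-2326)) + 2707)*(M(-70, 24) + 197) = ((1112 - 1*(-2326)) + 2707)*(126/(5 - 70) + 197) = ((1112 + 2326) + 2707)*(126/(-65) + 197) = (3438 + 2707)*(126*(-1/65) + 197) = 6145*(-126/65 + 197) = 6145*(12679/65) = 15582491/13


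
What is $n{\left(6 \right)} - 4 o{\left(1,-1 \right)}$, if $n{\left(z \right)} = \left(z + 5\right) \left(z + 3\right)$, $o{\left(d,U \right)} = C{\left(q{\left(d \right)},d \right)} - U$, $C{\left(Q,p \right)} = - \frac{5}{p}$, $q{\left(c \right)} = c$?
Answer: $115$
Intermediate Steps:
$o{\left(d,U \right)} = - U - \frac{5}{d}$ ($o{\left(d,U \right)} = - \frac{5}{d} - U = - U - \frac{5}{d}$)
$n{\left(z \right)} = \left(3 + z\right) \left(5 + z\right)$ ($n{\left(z \right)} = \left(5 + z\right) \left(3 + z\right) = \left(3 + z\right) \left(5 + z\right)$)
$n{\left(6 \right)} - 4 o{\left(1,-1 \right)} = \left(15 + 6^{2} + 8 \cdot 6\right) - 4 \left(\left(-1\right) \left(-1\right) - \frac{5}{1}\right) = \left(15 + 36 + 48\right) - 4 \left(1 - 5\right) = 99 - 4 \left(1 - 5\right) = 99 - -16 = 99 + 16 = 115$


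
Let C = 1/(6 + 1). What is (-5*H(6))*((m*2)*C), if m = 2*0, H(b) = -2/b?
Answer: 0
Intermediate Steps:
m = 0
C = 1/7 ≈ 0.14286
(-5*H(6))*((m*2)*C) = (-(-10)/6)*((0*2)*(1/7)) = (-(-10)/6)*(0*(1/7)) = -5*(-1/3)*0 = (5/3)*0 = 0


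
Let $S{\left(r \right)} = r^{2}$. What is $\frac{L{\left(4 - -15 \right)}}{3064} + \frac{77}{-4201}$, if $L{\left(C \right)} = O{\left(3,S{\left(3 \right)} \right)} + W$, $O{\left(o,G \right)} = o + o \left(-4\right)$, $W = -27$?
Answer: $- \frac{96791}{3217966} \approx -0.030078$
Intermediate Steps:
$O{\left(o,G \right)} = - 3 o$ ($O{\left(o,G \right)} = o - 4 o = - 3 o$)
$L{\left(C \right)} = -36$ ($L{\left(C \right)} = \left(-3\right) 3 - 27 = -9 - 27 = -36$)
$\frac{L{\left(4 - -15 \right)}}{3064} + \frac{77}{-4201} = - \frac{36}{3064} + \frac{77}{-4201} = \left(-36\right) \frac{1}{3064} + 77 \left(- \frac{1}{4201}\right) = - \frac{9}{766} - \frac{77}{4201} = - \frac{96791}{3217966}$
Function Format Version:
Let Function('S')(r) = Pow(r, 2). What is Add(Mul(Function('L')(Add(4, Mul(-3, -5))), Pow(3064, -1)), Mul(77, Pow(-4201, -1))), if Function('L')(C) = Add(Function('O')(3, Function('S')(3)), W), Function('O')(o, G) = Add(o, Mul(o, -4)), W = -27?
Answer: Rational(-96791, 3217966) ≈ -0.030078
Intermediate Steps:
Function('O')(o, G) = Mul(-3, o) (Function('O')(o, G) = Add(o, Mul(-4, o)) = Mul(-3, o))
Function('L')(C) = -36 (Function('L')(C) = Add(Mul(-3, 3), -27) = Add(-9, -27) = -36)
Add(Mul(Function('L')(Add(4, Mul(-3, -5))), Pow(3064, -1)), Mul(77, Pow(-4201, -1))) = Add(Mul(-36, Pow(3064, -1)), Mul(77, Pow(-4201, -1))) = Add(Mul(-36, Rational(1, 3064)), Mul(77, Rational(-1, 4201))) = Add(Rational(-9, 766), Rational(-77, 4201)) = Rational(-96791, 3217966)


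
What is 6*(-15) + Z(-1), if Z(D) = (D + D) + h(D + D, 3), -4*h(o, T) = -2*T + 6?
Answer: -92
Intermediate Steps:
h(o, T) = -3/2 + T/2 (h(o, T) = -(-2*T + 6)/4 = -(6 - 2*T)/4 = -3/2 + T/2)
Z(D) = 2*D (Z(D) = (D + D) + (-3/2 + (½)*3) = 2*D + (-3/2 + 3/2) = 2*D + 0 = 2*D)
6*(-15) + Z(-1) = 6*(-15) + 2*(-1) = -90 - 2 = -92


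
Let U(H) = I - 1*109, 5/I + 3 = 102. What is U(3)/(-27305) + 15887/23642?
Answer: 43200661577/63908936190 ≈ 0.67597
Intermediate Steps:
I = 5/99 (I = 5/(-3 + 102) = 5/99 ≈ 0.050505)
U(H) = -10786/99 (U(H) = 5/99 - 1*109 = 5/99 - 109 = -10786/99)
U(3)/(-27305) + 15887/23642 = -10786/99/(-27305) + 15887/23642 = -10786/99*(-1/27305) + 15887*(1/23642) = 10786/2703195 + 15887/23642 = 43200661577/63908936190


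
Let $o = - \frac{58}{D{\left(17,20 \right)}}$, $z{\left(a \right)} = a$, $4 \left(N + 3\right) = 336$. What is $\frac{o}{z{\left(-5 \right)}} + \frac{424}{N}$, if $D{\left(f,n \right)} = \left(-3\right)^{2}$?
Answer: $\frac{2642}{405} \approx 6.5235$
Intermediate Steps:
$N = 81$ ($N = -3 + \frac{1}{4} \cdot 336 = -3 + 84 = 81$)
$D{\left(f,n \right)} = 9$
$o = - \frac{58}{9} \approx -6.4444$
$\frac{o}{z{\left(-5 \right)}} + \frac{424}{N} = - \frac{58}{9 \left(-5\right)} + \frac{424}{81} = \left(- \frac{58}{9}\right) \left(- \frac{1}{5}\right) + 424 \cdot \frac{1}{81} = \frac{58}{45} + \frac{424}{81} = \frac{2642}{405}$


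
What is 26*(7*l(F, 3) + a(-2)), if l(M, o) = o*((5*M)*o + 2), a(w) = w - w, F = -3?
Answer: -23478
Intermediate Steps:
a(w) = 0
l(M, o) = o*(2 + 5*M*o) (l(M, o) = o*(5*M*o + 2) = o*(2 + 5*M*o))
26*(7*l(F, 3) + a(-2)) = 26*(7*(3*(2 + 5*(-3)*3)) + 0) = 26*(7*(3*(2 - 45)) + 0) = 26*(7*(3*(-43)) + 0) = 26*(7*(-129) + 0) = 26*(-903 + 0) = 26*(-903) = -23478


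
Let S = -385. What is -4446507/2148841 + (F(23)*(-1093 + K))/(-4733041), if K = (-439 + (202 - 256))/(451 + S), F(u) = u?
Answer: -1385413329068509/671256468661746 ≈ -2.0639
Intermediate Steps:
K = -493/66 (K = (-439 + (202 - 256))/(451 - 385) = (-439 - 54)/66 = -493*1/66 = -493/66 ≈ -7.4697)
-4446507/2148841 + (F(23)*(-1093 + K))/(-4733041) = -4446507/2148841 + (23*(-1093 - 493/66))/(-4733041) = -4446507*1/2148841 + (23*(-72631/66))*(-1/4733041) = -4446507/2148841 - 1670513/66*(-1/4733041) = -4446507/2148841 + 1670513/312380706 = -1385413329068509/671256468661746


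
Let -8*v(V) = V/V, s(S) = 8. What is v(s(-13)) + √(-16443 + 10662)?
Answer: -⅛ + I*√5781 ≈ -0.125 + 76.033*I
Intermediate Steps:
v(V) = -⅛ (v(V) = -V/(8*V) = -⅛*1 = -⅛)
v(s(-13)) + √(-16443 + 10662) = -⅛ + √(-16443 + 10662) = -⅛ + √(-5781) = -⅛ + I*√5781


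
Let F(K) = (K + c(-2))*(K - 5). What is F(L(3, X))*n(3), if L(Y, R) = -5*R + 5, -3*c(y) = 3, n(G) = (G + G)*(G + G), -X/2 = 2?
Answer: 17280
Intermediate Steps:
X = -4 (X = -2*2 = -4)
n(G) = 4*G² (n(G) = (2*G)*(2*G) = 4*G²)
c(y) = -1 (c(y) = -⅓*3 = -1)
L(Y, R) = 5 - 5*R
F(K) = (-1 + K)*(-5 + K) (F(K) = (K - 1)*(K - 5) = (-1 + K)*(-5 + K))
F(L(3, X))*n(3) = (5 + (5 - 5*(-4))² - 6*(5 - 5*(-4)))*(4*3²) = (5 + (5 + 20)² - 6*(5 + 20))*(4*9) = (5 + 25² - 6*25)*36 = (5 + 625 - 150)*36 = 480*36 = 17280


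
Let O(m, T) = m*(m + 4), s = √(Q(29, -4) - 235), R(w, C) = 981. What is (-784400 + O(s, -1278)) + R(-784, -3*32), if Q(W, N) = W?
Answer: -783625 + 4*I*√206 ≈ -7.8363e+5 + 57.411*I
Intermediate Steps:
s = I*√206 (s = √(29 - 235) = √(-206) = I*√206 ≈ 14.353*I)
O(m, T) = m*(4 + m)
(-784400 + O(s, -1278)) + R(-784, -3*32) = (-784400 + (I*√206)*(4 + I*√206)) + 981 = (-784400 + I*√206*(4 + I*√206)) + 981 = -783419 + I*√206*(4 + I*√206)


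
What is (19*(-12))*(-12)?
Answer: 2736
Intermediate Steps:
(19*(-12))*(-12) = -228*(-12) = 2736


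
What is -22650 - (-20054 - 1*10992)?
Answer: 8396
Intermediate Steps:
-22650 - (-20054 - 1*10992) = -22650 - (-20054 - 10992) = -22650 - 1*(-31046) = -22650 + 31046 = 8396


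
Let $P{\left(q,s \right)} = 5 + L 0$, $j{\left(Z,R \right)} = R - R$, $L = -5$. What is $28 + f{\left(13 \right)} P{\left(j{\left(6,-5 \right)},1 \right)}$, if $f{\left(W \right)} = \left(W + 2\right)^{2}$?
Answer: $1153$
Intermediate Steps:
$j{\left(Z,R \right)} = 0$
$f{\left(W \right)} = \left(2 + W\right)^{2}$
$P{\left(q,s \right)} = 5$ ($P{\left(q,s \right)} = 5 - 0 = 5 + 0 = 5$)
$28 + f{\left(13 \right)} P{\left(j{\left(6,-5 \right)},1 \right)} = 28 + \left(2 + 13\right)^{2} \cdot 5 = 28 + 15^{2} \cdot 5 = 28 + 225 \cdot 5 = 28 + 1125 = 1153$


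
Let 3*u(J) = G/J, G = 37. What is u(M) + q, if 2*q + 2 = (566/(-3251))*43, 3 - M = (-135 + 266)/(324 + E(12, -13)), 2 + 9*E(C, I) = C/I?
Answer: 8697110/958554099 ≈ 0.0090732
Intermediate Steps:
E(C, I) = -2/9 + C/(9*I) (E(C, I) = -2/9 + (C/I)/9 = -2/9 + C/(9*I))
M = 98283/37870 (M = 3 - (-135 + 266)/(324 + (⅑)*(12 - 2*(-13))/(-13)) = 3 - 131/(324 + (⅑)*(-1/13)*(12 + 26)) = 3 - 131/(324 + (⅑)*(-1/13)*38) = 3 - 131/(324 - 38/117) = 3 - 131/37870/117 = 3 - 131*117/37870 = 3 - 1*15327/37870 = 3 - 15327/37870 = 98283/37870 ≈ 2.5953)
u(J) = 37/(3*J) (u(J) = (37/J)/3 = 37/(3*J))
q = -15420/3251 (q = -1 + ((566/(-3251))*43)/2 = -1 + ((566*(-1/3251))*43)/2 = -1 + (-566/3251*43)/2 = -1 + (½)*(-24338/3251) = -1 - 12169/3251 = -15420/3251 ≈ -4.7432)
u(M) + q = 37/(3*(98283/37870)) - 15420/3251 = (37/3)*(37870/98283) - 15420/3251 = 1401190/294849 - 15420/3251 = 8697110/958554099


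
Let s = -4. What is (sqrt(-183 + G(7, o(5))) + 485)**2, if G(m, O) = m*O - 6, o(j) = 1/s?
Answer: (970 + I*sqrt(763))**2/4 ≈ 2.3503e+5 + 13397.0*I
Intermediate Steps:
o(j) = -1/4 (o(j) = 1/(-4) = -1/4)
G(m, O) = -6 + O*m (G(m, O) = O*m - 6 = -6 + O*m)
(sqrt(-183 + G(7, o(5))) + 485)**2 = (sqrt(-183 + (-6 - 1/4*7)) + 485)**2 = (sqrt(-183 + (-6 - 7/4)) + 485)**2 = (sqrt(-183 - 31/4) + 485)**2 = (sqrt(-763/4) + 485)**2 = (I*sqrt(763)/2 + 485)**2 = (485 + I*sqrt(763)/2)**2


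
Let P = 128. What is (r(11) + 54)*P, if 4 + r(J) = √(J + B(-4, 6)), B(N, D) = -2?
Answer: 6784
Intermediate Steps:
r(J) = -4 + √(-2 + J) (r(J) = -4 + √(J - 2) = -4 + √(-2 + J))
(r(11) + 54)*P = ((-4 + √(-2 + 11)) + 54)*128 = ((-4 + √9) + 54)*128 = ((-4 + 3) + 54)*128 = (-1 + 54)*128 = 53*128 = 6784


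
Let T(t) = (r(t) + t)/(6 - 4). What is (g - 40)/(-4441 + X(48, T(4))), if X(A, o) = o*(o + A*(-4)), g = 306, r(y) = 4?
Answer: -266/5193 ≈ -0.051223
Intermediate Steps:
T(t) = 2 + t/2 (T(t) = (4 + t)/(6 - 4) = (4 + t)/2 = (4 + t)*(1/2) = 2 + t/2)
X(A, o) = o*(o - 4*A)
(g - 40)/(-4441 + X(48, T(4))) = (306 - 40)/(-4441 + (2 + (1/2)*4)*((2 + (1/2)*4) - 4*48)) = 266/(-4441 + (2 + 2)*((2 + 2) - 192)) = 266/(-4441 + 4*(4 - 192)) = 266/(-4441 + 4*(-188)) = 266/(-4441 - 752) = 266/(-5193) = 266*(-1/5193) = -266/5193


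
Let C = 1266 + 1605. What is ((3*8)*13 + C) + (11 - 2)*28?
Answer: 3435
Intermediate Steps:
C = 2871
((3*8)*13 + C) + (11 - 2)*28 = ((3*8)*13 + 2871) + (11 - 2)*28 = (24*13 + 2871) + 9*28 = (312 + 2871) + 252 = 3183 + 252 = 3435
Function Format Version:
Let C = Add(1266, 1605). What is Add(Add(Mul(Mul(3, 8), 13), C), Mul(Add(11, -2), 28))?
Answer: 3435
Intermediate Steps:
C = 2871
Add(Add(Mul(Mul(3, 8), 13), C), Mul(Add(11, -2), 28)) = Add(Add(Mul(Mul(3, 8), 13), 2871), Mul(Add(11, -2), 28)) = Add(Add(Mul(24, 13), 2871), Mul(9, 28)) = Add(Add(312, 2871), 252) = Add(3183, 252) = 3435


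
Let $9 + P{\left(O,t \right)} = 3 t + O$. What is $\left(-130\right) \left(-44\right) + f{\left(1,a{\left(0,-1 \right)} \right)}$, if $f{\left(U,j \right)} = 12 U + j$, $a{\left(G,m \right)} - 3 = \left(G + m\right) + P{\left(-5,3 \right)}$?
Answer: $5729$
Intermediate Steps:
$P{\left(O,t \right)} = -9 + O + 3 t$ ($P{\left(O,t \right)} = -9 + \left(3 t + O\right) = -9 + \left(O + 3 t\right) = -9 + O + 3 t$)
$a{\left(G,m \right)} = -2 + G + m$ ($a{\left(G,m \right)} = 3 - \left(5 - G - m\right) = 3 + \left(-5 + G + m\right) = -2 + G + m$)
$f{\left(U,j \right)} = j + 12 U$
$\left(-130\right) \left(-44\right) + f{\left(1,a{\left(0,-1 \right)} \right)} = \left(-130\right) \left(-44\right) + \left(\left(-2 + 0 - 1\right) + 12 \cdot 1\right) = 5720 + \left(-3 + 12\right) = 5720 + 9 = 5729$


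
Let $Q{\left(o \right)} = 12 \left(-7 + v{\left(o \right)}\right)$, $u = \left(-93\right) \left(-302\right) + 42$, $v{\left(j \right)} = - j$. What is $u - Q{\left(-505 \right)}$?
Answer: $22152$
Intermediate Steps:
$u = 28128$ ($u = 28086 + 42 = 28128$)
$Q{\left(o \right)} = -84 - 12 o$ ($Q{\left(o \right)} = 12 \left(-7 - o\right) = -84 - 12 o$)
$u - Q{\left(-505 \right)} = 28128 - \left(-84 - -6060\right) = 28128 - \left(-84 + 6060\right) = 28128 - 5976 = 22152$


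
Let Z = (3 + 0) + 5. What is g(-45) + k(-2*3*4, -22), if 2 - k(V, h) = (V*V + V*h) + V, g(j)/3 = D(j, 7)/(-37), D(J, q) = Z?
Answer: -39910/37 ≈ -1078.6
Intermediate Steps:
Z = 8 (Z = 3 + 5 = 8)
D(J, q) = 8
g(j) = -24/37 (g(j) = 3*(8/(-37)) = 3*(8*(-1/37)) = 3*(-8/37) = -24/37)
k(V, h) = 2 - V - V² - V*h (k(V, h) = 2 - ((V*V + V*h) + V) = 2 - ((V² + V*h) + V) = 2 - (V + V² + V*h) = 2 + (-V - V² - V*h) = 2 - V - V² - V*h)
g(-45) + k(-2*3*4, -22) = -24/37 + (2 - (-2*3)*4 - (-2*3*4)² - 1*-2*3*4*(-22)) = -24/37 + (2 - (-6)*4 - (-6*4)² - 1*(-6*4)*(-22)) = -24/37 + (2 - 1*(-24) - 1*(-24)² - 1*(-24)*(-22)) = -24/37 + (2 + 24 - 1*576 - 528) = -24/37 + (2 + 24 - 576 - 528) = -24/37 - 1078 = -39910/37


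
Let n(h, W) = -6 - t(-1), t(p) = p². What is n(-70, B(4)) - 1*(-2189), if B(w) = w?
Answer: 2182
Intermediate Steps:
n(h, W) = -7 (n(h, W) = -6 - 1*(-1)² = -6 - 1*1 = -6 - 1 = -7)
n(-70, B(4)) - 1*(-2189) = -7 - 1*(-2189) = -7 + 2189 = 2182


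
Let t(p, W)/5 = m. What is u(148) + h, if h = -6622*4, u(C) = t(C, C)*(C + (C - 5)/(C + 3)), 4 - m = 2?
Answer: -3774778/151 ≈ -24999.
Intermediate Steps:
m = 2 (m = 4 - 1*2 = 4 - 2 = 2)
t(p, W) = 10 (t(p, W) = 5*2 = 10)
u(C) = 10*C + 10*(-5 + C)/(3 + C) (u(C) = 10*(C + (C - 5)/(C + 3)) = 10*(C + (-5 + C)/(3 + C)) = 10*C + 10*(-5 + C)/(3 + C))
h = -26488
u(148) + h = 10*(-5 + 148² + 4*148)/(3 + 148) - 26488 = 10*(-5 + 21904 + 592)/151 - 26488 = 10*(1/151)*22491 - 26488 = 224910/151 - 26488 = -3774778/151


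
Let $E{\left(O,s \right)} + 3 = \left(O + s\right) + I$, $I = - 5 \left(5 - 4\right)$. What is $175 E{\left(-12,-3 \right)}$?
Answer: $-4025$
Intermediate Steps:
$I = -5$ ($I = \left(-5\right) 1 = -5$)
$E{\left(O,s \right)} = -8 + O + s$ ($E{\left(O,s \right)} = -3 - \left(5 - O - s\right) = -3 + \left(-5 + O + s\right) = -8 + O + s$)
$175 E{\left(-12,-3 \right)} = 175 \left(-8 - 12 - 3\right) = 175 \left(-23\right) = -4025$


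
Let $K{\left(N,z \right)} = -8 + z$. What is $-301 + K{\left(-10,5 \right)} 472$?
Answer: $-1717$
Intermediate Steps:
$-301 + K{\left(-10,5 \right)} 472 = -301 + \left(-8 + 5\right) 472 = -301 - 1416 = -1717$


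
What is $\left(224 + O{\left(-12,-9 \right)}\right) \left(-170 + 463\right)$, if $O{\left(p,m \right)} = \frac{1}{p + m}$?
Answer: $\frac{1377979}{21} \approx 65618.0$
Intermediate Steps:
$O{\left(p,m \right)} = \frac{1}{m + p}$
$\left(224 + O{\left(-12,-9 \right)}\right) \left(-170 + 463\right) = \left(224 + \frac{1}{-9 - 12}\right) \left(-170 + 463\right) = \left(224 + \frac{1}{-21}\right) 293 = \left(224 - \frac{1}{21}\right) 293 = \frac{4703}{21} \cdot 293 = \frac{1377979}{21}$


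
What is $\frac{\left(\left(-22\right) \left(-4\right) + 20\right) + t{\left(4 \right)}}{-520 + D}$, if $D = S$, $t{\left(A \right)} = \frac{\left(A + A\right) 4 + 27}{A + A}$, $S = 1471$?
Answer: $\frac{923}{7608} \approx 0.12132$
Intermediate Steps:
$t{\left(A \right)} = \frac{27 + 8 A}{2 A}$ ($t{\left(A \right)} = \frac{2 A 4 + 27}{2 A} = \left(8 A + 27\right) \frac{1}{2 A} = \left(27 + 8 A\right) \frac{1}{2 A} = \frac{27 + 8 A}{2 A}$)
$D = 1471$
$\frac{\left(\left(-22\right) \left(-4\right) + 20\right) + t{\left(4 \right)}}{-520 + D} = \frac{\left(\left(-22\right) \left(-4\right) + 20\right) + \left(4 + \frac{27}{2 \cdot 4}\right)}{-520 + 1471} = \frac{\left(88 + 20\right) + \left(4 + \frac{27}{2} \cdot \frac{1}{4}\right)}{951} = \left(108 + \left(4 + \frac{27}{8}\right)\right) \frac{1}{951} = \left(108 + \frac{59}{8}\right) \frac{1}{951} = \frac{923}{8} \cdot \frac{1}{951} = \frac{923}{7608}$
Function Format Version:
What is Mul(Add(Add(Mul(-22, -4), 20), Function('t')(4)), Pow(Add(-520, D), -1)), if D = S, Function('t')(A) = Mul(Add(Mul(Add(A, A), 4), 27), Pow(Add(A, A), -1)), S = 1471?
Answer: Rational(923, 7608) ≈ 0.12132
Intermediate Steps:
Function('t')(A) = Mul(Rational(1, 2), Pow(A, -1), Add(27, Mul(8, A))) (Function('t')(A) = Mul(Add(Mul(Mul(2, A), 4), 27), Pow(Mul(2, A), -1)) = Mul(Add(Mul(8, A), 27), Mul(Rational(1, 2), Pow(A, -1))) = Mul(Add(27, Mul(8, A)), Mul(Rational(1, 2), Pow(A, -1))) = Mul(Rational(1, 2), Pow(A, -1), Add(27, Mul(8, A))))
D = 1471
Mul(Add(Add(Mul(-22, -4), 20), Function('t')(4)), Pow(Add(-520, D), -1)) = Mul(Add(Add(Mul(-22, -4), 20), Add(4, Mul(Rational(27, 2), Pow(4, -1)))), Pow(Add(-520, 1471), -1)) = Mul(Add(Add(88, 20), Add(4, Mul(Rational(27, 2), Rational(1, 4)))), Pow(951, -1)) = Mul(Add(108, Add(4, Rational(27, 8))), Rational(1, 951)) = Mul(Add(108, Rational(59, 8)), Rational(1, 951)) = Mul(Rational(923, 8), Rational(1, 951)) = Rational(923, 7608)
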